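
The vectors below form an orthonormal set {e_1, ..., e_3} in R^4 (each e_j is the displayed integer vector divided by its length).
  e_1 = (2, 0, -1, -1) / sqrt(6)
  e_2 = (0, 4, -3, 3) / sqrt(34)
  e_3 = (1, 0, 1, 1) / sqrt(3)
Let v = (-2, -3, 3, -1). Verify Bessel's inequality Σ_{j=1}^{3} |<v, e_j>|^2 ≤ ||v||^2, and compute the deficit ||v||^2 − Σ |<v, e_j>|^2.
Σ |<v, e_j>|^2 = 390/17; ||v||^2 = 23; deficit = 1/17

Write each e_j = u_j / sqrt(<u_j, u_j>) where u_j is the displayed integer vector. Then <v, e_j> = <v, u_j> / sqrt(<u_j, u_j>), so |<v, e_j>|^2 = <v, u_j>^2 / <u_j, u_j>.
Coefficients: <v, e_1> = -6/sqrt(6), <v, e_2> = -24/sqrt(34), <v, e_3> = 0/sqrt(3).
Square and sum: Σ |<v, e_j>|^2 = 390/17.
Compute ||v||^2 = v·v = 23.
Deficit = 23 − 390/17 = 1/17 ≥ 0, confirming Bessel's inequality. (The deficit equals ||v − Σ <v,e_j> e_j||^2, the squared distance from v to span{e_j}.)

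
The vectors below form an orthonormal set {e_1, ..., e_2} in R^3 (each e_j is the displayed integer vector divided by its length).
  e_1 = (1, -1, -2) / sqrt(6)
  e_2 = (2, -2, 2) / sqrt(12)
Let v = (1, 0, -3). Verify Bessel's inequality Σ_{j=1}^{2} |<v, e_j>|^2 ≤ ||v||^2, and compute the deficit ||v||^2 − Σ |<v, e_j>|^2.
Σ |<v, e_j>|^2 = 19/2; ||v||^2 = 10; deficit = 1/2

Write each e_j = u_j / sqrt(<u_j, u_j>) where u_j is the displayed integer vector. Then <v, e_j> = <v, u_j> / sqrt(<u_j, u_j>), so |<v, e_j>|^2 = <v, u_j>^2 / <u_j, u_j>.
Coefficients: <v, e_1> = 7/sqrt(6), <v, e_2> = -4/sqrt(12).
Square and sum: Σ |<v, e_j>|^2 = 19/2.
Compute ||v||^2 = v·v = 10.
Deficit = 10 − 19/2 = 1/2 ≥ 0, confirming Bessel's inequality. (The deficit equals ||v − Σ <v,e_j> e_j||^2, the squared distance from v to span{e_j}.)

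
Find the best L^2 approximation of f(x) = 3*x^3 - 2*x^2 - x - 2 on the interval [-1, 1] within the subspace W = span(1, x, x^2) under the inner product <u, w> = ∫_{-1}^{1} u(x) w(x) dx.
g(x) = -2*x^2 + 4*x/5 - 2

The best approximation g ∈ W is the orthogonal projection of f onto W. Writing g = a_0 + a_1 x + a_2 x^2, the coefficients solve the normal equations G · a = b where
  G_{ij} = <φ_i, φ_j> and b_i = <f, φ_i>, with φ_0 = 1, φ_1 = x, φ_2 = x^2.
G =
  [2, 0, 2/3]
  [0, 2/3, 0]
  [2/3, 0, 2/5],
b = (-16/3, 8/15, -32/15).
Solving gives a_0 = -2, a_1 = 4/5, a_2 = -2, so
  g(x) = -2*x^2 + 4*x/5 - 2.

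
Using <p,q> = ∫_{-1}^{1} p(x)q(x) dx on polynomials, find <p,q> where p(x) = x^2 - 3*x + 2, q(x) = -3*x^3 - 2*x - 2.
<p,q> = -26/15

Expand the product: p(x)·q(x) = -3*x^5 + 9*x^4 - 8*x^3 + 4*x^2 + 2*x - 4.
∫_{-1}^{1} of each monomial x^k gives [2/(k+1) if k even, 0 if k odd]. Integrating term-by-term (or equivalently evaluating the antiderivative F(x) = -x^6/2 + 9*x^5/5 - 2*x^4 + 4*x^3/3 + x^2 - 4*x at the endpoints):
  F(1) − F(−1) = -71/30 − (-19/30) = -26/15.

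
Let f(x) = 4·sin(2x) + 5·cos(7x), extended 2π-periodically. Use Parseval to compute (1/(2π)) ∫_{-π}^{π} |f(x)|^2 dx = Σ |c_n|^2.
Σ |c_n|^2 = 41/2

Expand |f|^2 and use orthogonality of {sin(nx), cos(mx)} on [-π, π]:
  ∫_{-π}^{π} sin(nx)^2 dx = π, ∫ cos(mx)^2 dx = π, and cross terms integrate to 0.
So ∫_{-π}^{π} f(x)^2 dx = 4^2 · π + 5^2 · π = (16 + 25)π.
Divide by 2π: (16 + 25)/2 = 41/2.
By Parseval, this equals Σ |c_n|^2.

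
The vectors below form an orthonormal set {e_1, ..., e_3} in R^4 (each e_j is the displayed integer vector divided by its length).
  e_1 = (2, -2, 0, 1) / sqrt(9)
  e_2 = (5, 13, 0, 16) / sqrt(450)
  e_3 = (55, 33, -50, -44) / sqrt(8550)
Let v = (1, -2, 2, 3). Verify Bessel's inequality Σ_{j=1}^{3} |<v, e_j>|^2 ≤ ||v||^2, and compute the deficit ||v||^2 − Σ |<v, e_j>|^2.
Σ |<v, e_j>|^2 = 333/19; ||v||^2 = 18; deficit = 9/19

Write each e_j = u_j / sqrt(<u_j, u_j>) where u_j is the displayed integer vector. Then <v, e_j> = <v, u_j> / sqrt(<u_j, u_j>), so |<v, e_j>|^2 = <v, u_j>^2 / <u_j, u_j>.
Coefficients: <v, e_1> = 9/sqrt(9), <v, e_2> = 27/sqrt(450), <v, e_3> = -243/sqrt(8550).
Square and sum: Σ |<v, e_j>|^2 = 333/19.
Compute ||v||^2 = v·v = 18.
Deficit = 18 − 333/19 = 9/19 ≥ 0, confirming Bessel's inequality. (The deficit equals ||v − Σ <v,e_j> e_j||^2, the squared distance from v to span{e_j}.)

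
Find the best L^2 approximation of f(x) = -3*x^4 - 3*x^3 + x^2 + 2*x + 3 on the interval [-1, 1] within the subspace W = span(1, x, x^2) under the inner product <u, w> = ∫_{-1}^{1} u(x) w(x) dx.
g(x) = -11*x^2/7 + x/5 + 114/35

The best approximation g ∈ W is the orthogonal projection of f onto W. Writing g = a_0 + a_1 x + a_2 x^2, the coefficients solve the normal equations G · a = b where
  G_{ij} = <φ_i, φ_j> and b_i = <f, φ_i>, with φ_0 = 1, φ_1 = x, φ_2 = x^2.
G =
  [2, 0, 2/3]
  [0, 2/3, 0]
  [2/3, 0, 2/5],
b = (82/15, 2/15, 54/35).
Solving gives a_0 = 114/35, a_1 = 1/5, a_2 = -11/7, so
  g(x) = -11*x^2/7 + x/5 + 114/35.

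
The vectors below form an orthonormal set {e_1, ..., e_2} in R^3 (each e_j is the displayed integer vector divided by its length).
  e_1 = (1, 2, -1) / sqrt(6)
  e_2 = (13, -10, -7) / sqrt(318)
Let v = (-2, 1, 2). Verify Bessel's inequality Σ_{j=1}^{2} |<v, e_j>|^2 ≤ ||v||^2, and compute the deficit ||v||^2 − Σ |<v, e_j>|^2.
Σ |<v, e_j>|^2 = 452/53; ||v||^2 = 9; deficit = 25/53

Write each e_j = u_j / sqrt(<u_j, u_j>) where u_j is the displayed integer vector. Then <v, e_j> = <v, u_j> / sqrt(<u_j, u_j>), so |<v, e_j>|^2 = <v, u_j>^2 / <u_j, u_j>.
Coefficients: <v, e_1> = -2/sqrt(6), <v, e_2> = -50/sqrt(318).
Square and sum: Σ |<v, e_j>|^2 = 452/53.
Compute ||v||^2 = v·v = 9.
Deficit = 9 − 452/53 = 25/53 ≥ 0, confirming Bessel's inequality. (The deficit equals ||v − Σ <v,e_j> e_j||^2, the squared distance from v to span{e_j}.)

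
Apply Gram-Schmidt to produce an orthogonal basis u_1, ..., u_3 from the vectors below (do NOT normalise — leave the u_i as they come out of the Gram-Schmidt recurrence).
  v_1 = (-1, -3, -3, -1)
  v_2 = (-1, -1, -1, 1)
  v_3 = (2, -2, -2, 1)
Orthogonal basis:
  u_1 = (-1, -3, -3, -1)
  u_2 = (-7/10, -1/10, -1/10, 13/10)
  u_3 = (28/11, -7/11, -7/11, 14/11)

Apply the Gram-Schmidt recurrence
  u_1 = v_1
  u_i = v_i − Σ_{j<i} ((v_i · u_j) / (u_j · u_j)) · u_j.

Step by step this gives:
  u_1 = (-1, -3, -3, -1)
  u_2 = (-7/10, -1/10, -1/10, 13/10)
  u_3 = (28/11, -7/11, -7/11, 14/11)

Orthogonality check:
  u_2 · u_1 = 0 (should be 0)
  u_3 · u_1 = 0 (should be 0)
  u_3 · u_2 = 0 (should be 0)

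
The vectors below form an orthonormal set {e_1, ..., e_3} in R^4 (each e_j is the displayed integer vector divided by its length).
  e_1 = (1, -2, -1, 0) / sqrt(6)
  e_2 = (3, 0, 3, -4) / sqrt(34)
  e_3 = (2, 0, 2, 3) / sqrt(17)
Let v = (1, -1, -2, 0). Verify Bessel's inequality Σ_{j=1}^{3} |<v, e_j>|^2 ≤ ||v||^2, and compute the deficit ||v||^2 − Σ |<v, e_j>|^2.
Σ |<v, e_j>|^2 = 14/3; ||v||^2 = 6; deficit = 4/3

Write each e_j = u_j / sqrt(<u_j, u_j>) where u_j is the displayed integer vector. Then <v, e_j> = <v, u_j> / sqrt(<u_j, u_j>), so |<v, e_j>|^2 = <v, u_j>^2 / <u_j, u_j>.
Coefficients: <v, e_1> = 5/sqrt(6), <v, e_2> = -3/sqrt(34), <v, e_3> = -2/sqrt(17).
Square and sum: Σ |<v, e_j>|^2 = 14/3.
Compute ||v||^2 = v·v = 6.
Deficit = 6 − 14/3 = 4/3 ≥ 0, confirming Bessel's inequality. (The deficit equals ||v − Σ <v,e_j> e_j||^2, the squared distance from v to span{e_j}.)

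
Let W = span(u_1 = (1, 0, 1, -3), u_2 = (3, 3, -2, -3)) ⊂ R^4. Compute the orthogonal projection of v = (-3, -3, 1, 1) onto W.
proj_W(v) = (-534/241, -609/241, 481/241, 384/241)

Set up U = [u_1 | ... | u_2] ∈ R^(4×2). The projector onto W = col(U) is P = U (U^T U)^(-1) U^T.
Compute U^T U =
  [11, 10]
  [10, 31],
and U^T v = (-5, -23).
Solve U^T U · c = U^T v for the coefficients: c = (75/241, -203/241). The projection is proj_W(v) = U c.
Check: (v - proj_W(v)) · u_1 = 0  (should be 0).
Check: (v - proj_W(v)) · u_2 = 0  (should be 0).
Result: proj_W(v) = (-534/241, -609/241, 481/241, 384/241).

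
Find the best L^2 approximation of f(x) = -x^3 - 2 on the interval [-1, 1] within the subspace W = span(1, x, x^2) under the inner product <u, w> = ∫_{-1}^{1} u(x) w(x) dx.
g(x) = -3*x/5 - 2

The best approximation g ∈ W is the orthogonal projection of f onto W. Writing g = a_0 + a_1 x + a_2 x^2, the coefficients solve the normal equations G · a = b where
  G_{ij} = <φ_i, φ_j> and b_i = <f, φ_i>, with φ_0 = 1, φ_1 = x, φ_2 = x^2.
G =
  [2, 0, 2/3]
  [0, 2/3, 0]
  [2/3, 0, 2/5],
b = (-4, -2/5, -4/3).
Solving gives a_0 = -2, a_1 = -3/5, a_2 = 0, so
  g(x) = -3*x/5 - 2.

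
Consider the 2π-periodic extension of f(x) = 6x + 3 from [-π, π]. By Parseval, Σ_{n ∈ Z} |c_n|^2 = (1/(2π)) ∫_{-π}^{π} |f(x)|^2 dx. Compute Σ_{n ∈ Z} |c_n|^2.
Σ |c_n|^2 = 12π^2 + 9

Expand and integrate term by term over [-π, π]:
  ∫ (6x)^2 dx = 36·(2π^3/3); ∫ 2·6·(3)·x dx = 0 (odd integrand); ∫ 3^2 dx = 9·2π.
So (1/(2π)) ∫_{-π}^{π} (6x + 3)^2 dx = 36π^2/3 + 9 = 12π^2 + 9.
Parseval ⇒ Σ |c_n|^2 = 12π^2 + 9.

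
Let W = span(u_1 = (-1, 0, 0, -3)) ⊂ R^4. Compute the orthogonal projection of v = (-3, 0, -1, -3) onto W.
proj_W(v) = (-6/5, 0, 0, -18/5)

Set up U = [u_1 | ... | u_1] ∈ R^(4×1). The projector onto W = col(U) is P = U (U^T U)^(-1) U^T.
Compute U^T U =
  [10],
and U^T v = (12).
Solve U^T U · c = U^T v for the coefficients: c = (6/5). The projection is proj_W(v) = U c.
Check: (v - proj_W(v)) · u_1 = 0  (should be 0).
Result: proj_W(v) = (-6/5, 0, 0, -18/5).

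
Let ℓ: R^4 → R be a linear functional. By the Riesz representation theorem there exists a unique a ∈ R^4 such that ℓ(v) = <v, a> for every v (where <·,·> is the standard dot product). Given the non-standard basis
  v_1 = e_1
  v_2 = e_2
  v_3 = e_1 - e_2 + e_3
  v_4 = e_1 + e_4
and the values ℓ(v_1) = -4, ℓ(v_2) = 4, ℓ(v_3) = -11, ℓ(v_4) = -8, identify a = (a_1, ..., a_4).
a = (-4, 4, -3, -4)

Write a = (a_1, ..., a_4) in the standard basis. For each basis vector v_i, ℓ(v_i) = <v_i, a> is a linear equation in the a_j's. Collect the n equations into a matrix system V a = ℓ, where row i of V is v_i (expressed in the standard basis). Since V is invertible (lower-triangular with 1s on the diagonal, up to permutation), solve by back-substitution:
  V =
[[1, 0, 0, 0],
 [0, 1, 0, 0],
 [1, -1, 1, 0],
 [1, 0, 0, 1]]
  V a = (-4, 4, -11, -8)
Solving gives a = (-4, 4, -3, -4).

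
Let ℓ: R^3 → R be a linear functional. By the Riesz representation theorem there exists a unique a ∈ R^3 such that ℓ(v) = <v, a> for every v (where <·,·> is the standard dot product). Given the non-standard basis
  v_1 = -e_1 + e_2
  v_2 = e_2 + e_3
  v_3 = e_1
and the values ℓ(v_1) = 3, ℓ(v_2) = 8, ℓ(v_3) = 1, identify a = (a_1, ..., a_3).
a = (1, 4, 4)

Write a = (a_1, ..., a_3) in the standard basis. For each basis vector v_i, ℓ(v_i) = <v_i, a> is a linear equation in the a_j's. Collect the n equations into a matrix system V a = ℓ, where row i of V is v_i (expressed in the standard basis). Since V is invertible (lower-triangular with 1s on the diagonal, up to permutation), solve by back-substitution:
  V =
[[-1, 1, 0],
 [0, 1, 1],
 [1, 0, 0]]
  V a = (3, 8, 1)
Solving gives a = (1, 4, 4).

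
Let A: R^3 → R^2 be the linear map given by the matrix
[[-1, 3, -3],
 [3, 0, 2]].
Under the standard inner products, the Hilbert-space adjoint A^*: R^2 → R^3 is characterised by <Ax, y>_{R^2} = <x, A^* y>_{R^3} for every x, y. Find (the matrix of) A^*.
A^* = A^T =
[[-1, 3],
 [3, 0],
 [-3, 2]]

For real matrices with standard dot products, the defining identity <Ax, y> = <x, A^* y> gives (Ax)^T y = x^T (A^*) y, i.e. x^T A^T y = x^T (A^*) y. Since this holds for all x, y, we must have A^* = A^T. Therefore
A^* =
[[-1, 3],
 [3, 0],
 [-3, 2]].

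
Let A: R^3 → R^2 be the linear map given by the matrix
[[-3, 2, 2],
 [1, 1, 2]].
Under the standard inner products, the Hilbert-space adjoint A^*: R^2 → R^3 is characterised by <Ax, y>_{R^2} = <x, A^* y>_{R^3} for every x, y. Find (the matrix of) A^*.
A^* = A^T =
[[-3, 1],
 [2, 1],
 [2, 2]]

For real matrices with standard dot products, the defining identity <Ax, y> = <x, A^* y> gives (Ax)^T y = x^T (A^*) y, i.e. x^T A^T y = x^T (A^*) y. Since this holds for all x, y, we must have A^* = A^T. Therefore
A^* =
[[-3, 1],
 [2, 1],
 [2, 2]].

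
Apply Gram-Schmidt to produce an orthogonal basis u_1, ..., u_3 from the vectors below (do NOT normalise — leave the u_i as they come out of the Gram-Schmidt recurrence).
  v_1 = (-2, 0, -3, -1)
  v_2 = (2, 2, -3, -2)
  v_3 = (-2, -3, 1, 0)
Orthogonal basis:
  u_1 = (-2, 0, -3, -1)
  u_2 = (3, 2, -3/2, -3/2)
  u_3 = (16/35, -51/35, 2/35, -38/35)

Apply the Gram-Schmidt recurrence
  u_1 = v_1
  u_i = v_i − Σ_{j<i} ((v_i · u_j) / (u_j · u_j)) · u_j.

Step by step this gives:
  u_1 = (-2, 0, -3, -1)
  u_2 = (3, 2, -3/2, -3/2)
  u_3 = (16/35, -51/35, 2/35, -38/35)

Orthogonality check:
  u_2 · u_1 = 0 (should be 0)
  u_3 · u_1 = 0 (should be 0)
  u_3 · u_2 = 0 (should be 0)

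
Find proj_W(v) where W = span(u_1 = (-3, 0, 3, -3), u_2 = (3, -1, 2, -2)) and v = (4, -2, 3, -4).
proj_W(v) = (217/53, -81/53, 188/53, -188/53)

Set up U = [u_1 | ... | u_2] ∈ R^(4×2). The projector onto W = col(U) is P = U (U^T U)^(-1) U^T.
Compute U^T U =
  [27, 3]
  [3, 18],
and U^T v = (9, 28).
Solve U^T U · c = U^T v for the coefficients: c = (26/159, 81/53). The projection is proj_W(v) = U c.
Check: (v - proj_W(v)) · u_1 = 0  (should be 0).
Check: (v - proj_W(v)) · u_2 = 0  (should be 0).
Result: proj_W(v) = (217/53, -81/53, 188/53, -188/53).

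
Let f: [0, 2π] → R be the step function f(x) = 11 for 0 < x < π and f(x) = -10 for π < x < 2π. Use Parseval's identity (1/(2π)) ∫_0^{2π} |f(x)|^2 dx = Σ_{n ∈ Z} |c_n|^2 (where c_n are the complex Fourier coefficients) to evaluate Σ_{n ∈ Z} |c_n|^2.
Σ |c_n|^2 = 221/2

Parseval equates the L^2 energy of f (normalised by 1/(2π)) with the ℓ^2 sum of its Fourier coefficients: (1/(2π)) ∫_0^{2π} |f|^2 = Σ |c_n|^2.
Compute the left side: (1/(2π)) [∫_0^π 11^2 dx + ∫_π^{2π} (-10)^2 dx] = (1/(2π)) · (121π + 100π) = (121 + 100)/2 = 221/2.
So Σ_{n ∈ Z} |c_n|^2 = 221/2.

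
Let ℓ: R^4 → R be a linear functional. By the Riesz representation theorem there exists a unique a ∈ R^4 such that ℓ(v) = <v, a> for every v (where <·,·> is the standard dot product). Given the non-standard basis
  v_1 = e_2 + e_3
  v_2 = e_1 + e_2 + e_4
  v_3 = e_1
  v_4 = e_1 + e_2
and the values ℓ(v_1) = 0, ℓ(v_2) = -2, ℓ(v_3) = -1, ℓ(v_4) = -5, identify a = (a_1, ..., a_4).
a = (-1, -4, 4, 3)

Write a = (a_1, ..., a_4) in the standard basis. For each basis vector v_i, ℓ(v_i) = <v_i, a> is a linear equation in the a_j's. Collect the n equations into a matrix system V a = ℓ, where row i of V is v_i (expressed in the standard basis). Since V is invertible (lower-triangular with 1s on the diagonal, up to permutation), solve by back-substitution:
  V =
[[0, 1, 1, 0],
 [1, 1, 0, 1],
 [1, 0, 0, 0],
 [1, 1, 0, 0]]
  V a = (0, -2, -1, -5)
Solving gives a = (-1, -4, 4, 3).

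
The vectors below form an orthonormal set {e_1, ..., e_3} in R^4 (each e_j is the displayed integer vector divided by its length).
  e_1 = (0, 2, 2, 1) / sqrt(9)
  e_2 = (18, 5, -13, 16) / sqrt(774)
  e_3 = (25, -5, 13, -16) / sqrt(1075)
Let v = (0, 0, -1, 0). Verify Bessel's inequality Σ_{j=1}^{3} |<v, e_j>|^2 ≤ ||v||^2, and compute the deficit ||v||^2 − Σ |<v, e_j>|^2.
Σ |<v, e_j>|^2 = 41/50; ||v||^2 = 1; deficit = 9/50

Write each e_j = u_j / sqrt(<u_j, u_j>) where u_j is the displayed integer vector. Then <v, e_j> = <v, u_j> / sqrt(<u_j, u_j>), so |<v, e_j>|^2 = <v, u_j>^2 / <u_j, u_j>.
Coefficients: <v, e_1> = -2/sqrt(9), <v, e_2> = 13/sqrt(774), <v, e_3> = -13/sqrt(1075).
Square and sum: Σ |<v, e_j>|^2 = 41/50.
Compute ||v||^2 = v·v = 1.
Deficit = 1 − 41/50 = 9/50 ≥ 0, confirming Bessel's inequality. (The deficit equals ||v − Σ <v,e_j> e_j||^2, the squared distance from v to span{e_j}.)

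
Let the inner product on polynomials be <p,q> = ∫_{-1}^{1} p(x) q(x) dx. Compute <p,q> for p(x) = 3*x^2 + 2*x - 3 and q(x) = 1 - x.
<p,q> = -16/3

Expand the product: p(x)·q(x) = -3*x^3 + x^2 + 5*x - 3.
∫_{-1}^{1} of each monomial x^k gives [2/(k+1) if k even, 0 if k odd]. Integrating term-by-term (or equivalently evaluating the antiderivative F(x) = -3*x^4/4 + x^3/3 + 5*x^2/2 - 3*x at the endpoints):
  F(1) − F(−1) = -11/12 − (53/12) = -16/3.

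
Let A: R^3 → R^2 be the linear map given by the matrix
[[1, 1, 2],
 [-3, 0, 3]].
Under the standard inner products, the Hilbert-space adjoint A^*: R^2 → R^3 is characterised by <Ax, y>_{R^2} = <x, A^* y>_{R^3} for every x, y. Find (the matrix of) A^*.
A^* = A^T =
[[1, -3],
 [1, 0],
 [2, 3]]

For real matrices with standard dot products, the defining identity <Ax, y> = <x, A^* y> gives (Ax)^T y = x^T (A^*) y, i.e. x^T A^T y = x^T (A^*) y. Since this holds for all x, y, we must have A^* = A^T. Therefore
A^* =
[[1, -3],
 [1, 0],
 [2, 3]].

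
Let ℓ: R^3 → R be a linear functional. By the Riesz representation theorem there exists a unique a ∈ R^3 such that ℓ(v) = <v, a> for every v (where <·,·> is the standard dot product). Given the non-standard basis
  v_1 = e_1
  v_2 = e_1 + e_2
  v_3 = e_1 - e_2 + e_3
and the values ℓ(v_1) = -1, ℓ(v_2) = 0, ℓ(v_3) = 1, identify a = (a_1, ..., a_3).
a = (-1, 1, 3)

Write a = (a_1, ..., a_3) in the standard basis. For each basis vector v_i, ℓ(v_i) = <v_i, a> is a linear equation in the a_j's. Collect the n equations into a matrix system V a = ℓ, where row i of V is v_i (expressed in the standard basis). Since V is invertible (lower-triangular with 1s on the diagonal, up to permutation), solve by back-substitution:
  V =
[[1, 0, 0],
 [1, 1, 0],
 [1, -1, 1]]
  V a = (-1, 0, 1)
Solving gives a = (-1, 1, 3).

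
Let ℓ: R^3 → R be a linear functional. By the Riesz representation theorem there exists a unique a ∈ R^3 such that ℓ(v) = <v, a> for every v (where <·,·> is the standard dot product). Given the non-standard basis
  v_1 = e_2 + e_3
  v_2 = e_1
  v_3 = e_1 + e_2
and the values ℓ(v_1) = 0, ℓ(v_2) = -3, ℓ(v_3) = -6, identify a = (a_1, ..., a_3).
a = (-3, -3, 3)

Write a = (a_1, ..., a_3) in the standard basis. For each basis vector v_i, ℓ(v_i) = <v_i, a> is a linear equation in the a_j's. Collect the n equations into a matrix system V a = ℓ, where row i of V is v_i (expressed in the standard basis). Since V is invertible (lower-triangular with 1s on the diagonal, up to permutation), solve by back-substitution:
  V =
[[0, 1, 1],
 [1, 0, 0],
 [1, 1, 0]]
  V a = (0, -3, -6)
Solving gives a = (-3, -3, 3).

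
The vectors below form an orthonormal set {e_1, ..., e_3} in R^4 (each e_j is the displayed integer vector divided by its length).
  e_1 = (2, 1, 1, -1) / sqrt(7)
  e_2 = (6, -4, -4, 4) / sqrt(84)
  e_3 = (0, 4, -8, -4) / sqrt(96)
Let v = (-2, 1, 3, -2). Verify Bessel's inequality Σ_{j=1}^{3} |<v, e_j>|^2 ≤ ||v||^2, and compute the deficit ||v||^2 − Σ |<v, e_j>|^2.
Σ |<v, e_j>|^2 = 35/2; ||v||^2 = 18; deficit = 1/2

Write each e_j = u_j / sqrt(<u_j, u_j>) where u_j is the displayed integer vector. Then <v, e_j> = <v, u_j> / sqrt(<u_j, u_j>), so |<v, e_j>|^2 = <v, u_j>^2 / <u_j, u_j>.
Coefficients: <v, e_1> = 2/sqrt(7), <v, e_2> = -36/sqrt(84), <v, e_3> = -12/sqrt(96).
Square and sum: Σ |<v, e_j>|^2 = 35/2.
Compute ||v||^2 = v·v = 18.
Deficit = 18 − 35/2 = 1/2 ≥ 0, confirming Bessel's inequality. (The deficit equals ||v − Σ <v,e_j> e_j||^2, the squared distance from v to span{e_j}.)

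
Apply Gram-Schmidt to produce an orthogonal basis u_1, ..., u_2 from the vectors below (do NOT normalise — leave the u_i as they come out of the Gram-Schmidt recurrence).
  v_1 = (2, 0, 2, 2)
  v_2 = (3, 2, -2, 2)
Orthogonal basis:
  u_1 = (2, 0, 2, 2)
  u_2 = (2, 2, -3, 1)

Apply the Gram-Schmidt recurrence
  u_1 = v_1
  u_i = v_i − Σ_{j<i} ((v_i · u_j) / (u_j · u_j)) · u_j.

Step by step this gives:
  u_1 = (2, 0, 2, 2)
  u_2 = (2, 2, -3, 1)

Orthogonality check:
  u_2 · u_1 = 0 (should be 0)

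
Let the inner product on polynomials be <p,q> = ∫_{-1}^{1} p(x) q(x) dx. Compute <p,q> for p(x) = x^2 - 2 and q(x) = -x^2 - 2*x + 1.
<p,q> = -12/5

Expand the product: p(x)·q(x) = -x^4 - 2*x^3 + 3*x^2 + 4*x - 2.
∫_{-1}^{1} of each monomial x^k gives [2/(k+1) if k even, 0 if k odd]. Integrating term-by-term (or equivalently evaluating the antiderivative F(x) = -x^5/5 - x^4/2 + x^3 + 2*x^2 - 2*x at the endpoints):
  F(1) − F(−1) = 3/10 − (27/10) = -12/5.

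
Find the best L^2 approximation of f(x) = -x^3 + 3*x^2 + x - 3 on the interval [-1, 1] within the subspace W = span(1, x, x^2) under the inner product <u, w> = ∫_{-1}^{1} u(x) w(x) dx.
g(x) = 3*x^2 + 2*x/5 - 3

The best approximation g ∈ W is the orthogonal projection of f onto W. Writing g = a_0 + a_1 x + a_2 x^2, the coefficients solve the normal equations G · a = b where
  G_{ij} = <φ_i, φ_j> and b_i = <f, φ_i>, with φ_0 = 1, φ_1 = x, φ_2 = x^2.
G =
  [2, 0, 2/3]
  [0, 2/3, 0]
  [2/3, 0, 2/5],
b = (-4, 4/15, -4/5).
Solving gives a_0 = -3, a_1 = 2/5, a_2 = 3, so
  g(x) = 3*x^2 + 2*x/5 - 3.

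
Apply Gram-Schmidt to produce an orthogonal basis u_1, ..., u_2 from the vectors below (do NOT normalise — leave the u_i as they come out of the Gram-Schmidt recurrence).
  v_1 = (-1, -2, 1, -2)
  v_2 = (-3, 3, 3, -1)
Orthogonal basis:
  u_1 = (-1, -2, 1, -2)
  u_2 = (-14/5, 17/5, 14/5, -3/5)

Apply the Gram-Schmidt recurrence
  u_1 = v_1
  u_i = v_i − Σ_{j<i} ((v_i · u_j) / (u_j · u_j)) · u_j.

Step by step this gives:
  u_1 = (-1, -2, 1, -2)
  u_2 = (-14/5, 17/5, 14/5, -3/5)

Orthogonality check:
  u_2 · u_1 = 0 (should be 0)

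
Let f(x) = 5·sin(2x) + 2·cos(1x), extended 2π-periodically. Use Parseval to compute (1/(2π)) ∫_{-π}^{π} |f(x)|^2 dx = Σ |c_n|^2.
Σ |c_n|^2 = 29/2

Expand |f|^2 and use orthogonality of {sin(nx), cos(mx)} on [-π, π]:
  ∫_{-π}^{π} sin(nx)^2 dx = π, ∫ cos(mx)^2 dx = π, and cross terms integrate to 0.
So ∫_{-π}^{π} f(x)^2 dx = 5^2 · π + 2^2 · π = (25 + 4)π.
Divide by 2π: (25 + 4)/2 = 29/2.
By Parseval, this equals Σ |c_n|^2.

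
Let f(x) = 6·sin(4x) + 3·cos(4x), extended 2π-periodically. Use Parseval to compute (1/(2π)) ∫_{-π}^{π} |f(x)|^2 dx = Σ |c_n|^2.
Σ |c_n|^2 = 45/2

Expand |f|^2 and use orthogonality of {sin(nx), cos(mx)} on [-π, π]:
  ∫_{-π}^{π} sin(nx)^2 dx = π, ∫ cos(mx)^2 dx = π, and cross terms integrate to 0.
So ∫_{-π}^{π} f(x)^2 dx = 6^2 · π + 3^2 · π = (36 + 9)π.
Divide by 2π: (36 + 9)/2 = 45/2.
By Parseval, this equals Σ |c_n|^2.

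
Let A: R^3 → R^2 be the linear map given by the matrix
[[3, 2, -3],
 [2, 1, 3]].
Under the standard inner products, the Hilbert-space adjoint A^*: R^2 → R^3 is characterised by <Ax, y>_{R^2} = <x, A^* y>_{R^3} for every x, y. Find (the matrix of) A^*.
A^* = A^T =
[[3, 2],
 [2, 1],
 [-3, 3]]

For real matrices with standard dot products, the defining identity <Ax, y> = <x, A^* y> gives (Ax)^T y = x^T (A^*) y, i.e. x^T A^T y = x^T (A^*) y. Since this holds for all x, y, we must have A^* = A^T. Therefore
A^* =
[[3, 2],
 [2, 1],
 [-3, 3]].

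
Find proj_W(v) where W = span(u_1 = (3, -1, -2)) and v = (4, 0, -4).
proj_W(v) = (30/7, -10/7, -20/7)

Set up U = [u_1 | ... | u_1] ∈ R^(3×1). The projector onto W = col(U) is P = U (U^T U)^(-1) U^T.
Compute U^T U =
  [14],
and U^T v = (20).
Solve U^T U · c = U^T v for the coefficients: c = (10/7). The projection is proj_W(v) = U c.
Check: (v - proj_W(v)) · u_1 = 0  (should be 0).
Result: proj_W(v) = (30/7, -10/7, -20/7).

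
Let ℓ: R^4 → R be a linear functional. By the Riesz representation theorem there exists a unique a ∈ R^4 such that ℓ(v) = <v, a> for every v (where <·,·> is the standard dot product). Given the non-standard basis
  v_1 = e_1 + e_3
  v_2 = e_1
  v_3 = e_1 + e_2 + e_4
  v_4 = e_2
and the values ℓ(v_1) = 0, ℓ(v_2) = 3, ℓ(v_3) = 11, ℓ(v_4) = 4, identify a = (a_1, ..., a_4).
a = (3, 4, -3, 4)

Write a = (a_1, ..., a_4) in the standard basis. For each basis vector v_i, ℓ(v_i) = <v_i, a> is a linear equation in the a_j's. Collect the n equations into a matrix system V a = ℓ, where row i of V is v_i (expressed in the standard basis). Since V is invertible (lower-triangular with 1s on the diagonal, up to permutation), solve by back-substitution:
  V =
[[1, 0, 1, 0],
 [1, 0, 0, 0],
 [1, 1, 0, 1],
 [0, 1, 0, 0]]
  V a = (0, 3, 11, 4)
Solving gives a = (3, 4, -3, 4).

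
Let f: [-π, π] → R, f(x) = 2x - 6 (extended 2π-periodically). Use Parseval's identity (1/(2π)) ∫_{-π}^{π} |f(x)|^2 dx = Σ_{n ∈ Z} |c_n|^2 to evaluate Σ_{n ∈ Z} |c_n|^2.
Σ |c_n|^2 = 4π^2/3 + 36

Expand and integrate term by term over [-π, π]:
  ∫ (2x)^2 dx = 4·(2π^3/3); ∫ 2·2·(-6)·x dx = 0 (odd integrand); ∫ (-6)^2 dx = 36·2π.
So (1/(2π)) ∫_{-π}^{π} (2x - 6)^2 dx = 4π^2/3 + 36 = 4π^2/3 + 36.
Parseval ⇒ Σ |c_n|^2 = 4π^2/3 + 36.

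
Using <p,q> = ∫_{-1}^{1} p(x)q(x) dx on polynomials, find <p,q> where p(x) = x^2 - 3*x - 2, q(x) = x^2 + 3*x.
<p,q> = -104/15

Expand the product: p(x)·q(x) = x^4 - 11*x^2 - 6*x.
∫_{-1}^{1} of each monomial x^k gives [2/(k+1) if k even, 0 if k odd]. Integrating term-by-term (or equivalently evaluating the antiderivative F(x) = x^5/5 - 11*x^3/3 - 3*x^2 at the endpoints):
  F(1) − F(−1) = -97/15 − (7/15) = -104/15.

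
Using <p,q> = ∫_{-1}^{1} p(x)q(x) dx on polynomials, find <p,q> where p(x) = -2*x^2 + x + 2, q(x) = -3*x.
<p,q> = -2

Expand the product: p(x)·q(x) = 6*x^3 - 3*x^2 - 6*x.
∫_{-1}^{1} of each monomial x^k gives [2/(k+1) if k even, 0 if k odd]. Integrating term-by-term (or equivalently evaluating the antiderivative F(x) = 3*x^4/2 - x^3 - 3*x^2 at the endpoints):
  F(1) − F(−1) = -5/2 − (-1/2) = -2.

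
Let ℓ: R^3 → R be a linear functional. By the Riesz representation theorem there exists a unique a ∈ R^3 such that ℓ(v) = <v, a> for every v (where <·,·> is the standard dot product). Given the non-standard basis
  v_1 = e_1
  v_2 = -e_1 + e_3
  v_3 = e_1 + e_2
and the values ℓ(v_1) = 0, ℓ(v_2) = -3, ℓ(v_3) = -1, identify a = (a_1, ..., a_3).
a = (0, -1, -3)

Write a = (a_1, ..., a_3) in the standard basis. For each basis vector v_i, ℓ(v_i) = <v_i, a> is a linear equation in the a_j's. Collect the n equations into a matrix system V a = ℓ, where row i of V is v_i (expressed in the standard basis). Since V is invertible (lower-triangular with 1s on the diagonal, up to permutation), solve by back-substitution:
  V =
[[1, 0, 0],
 [-1, 0, 1],
 [1, 1, 0]]
  V a = (0, -3, -1)
Solving gives a = (0, -1, -3).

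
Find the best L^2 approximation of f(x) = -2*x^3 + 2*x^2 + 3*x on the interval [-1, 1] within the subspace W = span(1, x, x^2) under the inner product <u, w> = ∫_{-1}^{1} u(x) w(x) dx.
g(x) = 2*x^2 + 9*x/5

The best approximation g ∈ W is the orthogonal projection of f onto W. Writing g = a_0 + a_1 x + a_2 x^2, the coefficients solve the normal equations G · a = b where
  G_{ij} = <φ_i, φ_j> and b_i = <f, φ_i>, with φ_0 = 1, φ_1 = x, φ_2 = x^2.
G =
  [2, 0, 2/3]
  [0, 2/3, 0]
  [2/3, 0, 2/5],
b = (4/3, 6/5, 4/5).
Solving gives a_0 = 0, a_1 = 9/5, a_2 = 2, so
  g(x) = 2*x^2 + 9*x/5.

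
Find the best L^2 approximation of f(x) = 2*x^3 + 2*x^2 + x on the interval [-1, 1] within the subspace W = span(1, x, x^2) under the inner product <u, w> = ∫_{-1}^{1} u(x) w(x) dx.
g(x) = 2*x^2 + 11*x/5

The best approximation g ∈ W is the orthogonal projection of f onto W. Writing g = a_0 + a_1 x + a_2 x^2, the coefficients solve the normal equations G · a = b where
  G_{ij} = <φ_i, φ_j> and b_i = <f, φ_i>, with φ_0 = 1, φ_1 = x, φ_2 = x^2.
G =
  [2, 0, 2/3]
  [0, 2/3, 0]
  [2/3, 0, 2/5],
b = (4/3, 22/15, 4/5).
Solving gives a_0 = 0, a_1 = 11/5, a_2 = 2, so
  g(x) = 2*x^2 + 11*x/5.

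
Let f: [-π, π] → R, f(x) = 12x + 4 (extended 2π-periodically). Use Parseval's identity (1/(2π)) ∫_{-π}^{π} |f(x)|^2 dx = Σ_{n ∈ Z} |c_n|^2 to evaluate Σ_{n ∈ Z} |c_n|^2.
Σ |c_n|^2 = 48π^2 + 16

Expand and integrate term by term over [-π, π]:
  ∫ (12x)^2 dx = 144·(2π^3/3); ∫ 2·12·(4)·x dx = 0 (odd integrand); ∫ 4^2 dx = 16·2π.
So (1/(2π)) ∫_{-π}^{π} (12x + 4)^2 dx = 144π^2/3 + 16 = 48π^2 + 16.
Parseval ⇒ Σ |c_n|^2 = 48π^2 + 16.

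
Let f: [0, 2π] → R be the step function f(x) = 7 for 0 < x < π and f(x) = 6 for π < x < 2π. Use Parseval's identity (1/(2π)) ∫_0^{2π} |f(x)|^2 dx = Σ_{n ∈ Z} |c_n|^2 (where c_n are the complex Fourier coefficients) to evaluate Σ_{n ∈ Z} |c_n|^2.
Σ |c_n|^2 = 85/2

Parseval equates the L^2 energy of f (normalised by 1/(2π)) with the ℓ^2 sum of its Fourier coefficients: (1/(2π)) ∫_0^{2π} |f|^2 = Σ |c_n|^2.
Compute the left side: (1/(2π)) [∫_0^π 7^2 dx + ∫_π^{2π} 6^2 dx] = (1/(2π)) · (49π + 36π) = (49 + 36)/2 = 85/2.
So Σ_{n ∈ Z} |c_n|^2 = 85/2.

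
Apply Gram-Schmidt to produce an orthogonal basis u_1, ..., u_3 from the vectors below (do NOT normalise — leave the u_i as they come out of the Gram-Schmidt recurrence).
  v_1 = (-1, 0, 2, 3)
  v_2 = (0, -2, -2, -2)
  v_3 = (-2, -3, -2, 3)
Orthogonal basis:
  u_1 = (-1, 0, 2, 3)
  u_2 = (-5/7, -2, -4/7, 1/7)
  u_3 = (-3/17, 12/17, -33/17, 21/17)

Apply the Gram-Schmidt recurrence
  u_1 = v_1
  u_i = v_i − Σ_{j<i} ((v_i · u_j) / (u_j · u_j)) · u_j.

Step by step this gives:
  u_1 = (-1, 0, 2, 3)
  u_2 = (-5/7, -2, -4/7, 1/7)
  u_3 = (-3/17, 12/17, -33/17, 21/17)

Orthogonality check:
  u_2 · u_1 = 0 (should be 0)
  u_3 · u_1 = 0 (should be 0)
  u_3 · u_2 = 0 (should be 0)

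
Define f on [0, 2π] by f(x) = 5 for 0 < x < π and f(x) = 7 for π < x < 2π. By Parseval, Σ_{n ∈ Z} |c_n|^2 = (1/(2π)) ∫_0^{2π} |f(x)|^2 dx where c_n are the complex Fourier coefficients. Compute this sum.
Σ |c_n|^2 = 37

Parseval equates the L^2 energy of f (normalised by 1/(2π)) with the ℓ^2 sum of its Fourier coefficients: (1/(2π)) ∫_0^{2π} |f|^2 = Σ |c_n|^2.
Compute the left side: (1/(2π)) [∫_0^π 5^2 dx + ∫_π^{2π} 7^2 dx] = (1/(2π)) · (25π + 49π) = (25 + 49)/2 = 37.
So Σ_{n ∈ Z} |c_n|^2 = 37.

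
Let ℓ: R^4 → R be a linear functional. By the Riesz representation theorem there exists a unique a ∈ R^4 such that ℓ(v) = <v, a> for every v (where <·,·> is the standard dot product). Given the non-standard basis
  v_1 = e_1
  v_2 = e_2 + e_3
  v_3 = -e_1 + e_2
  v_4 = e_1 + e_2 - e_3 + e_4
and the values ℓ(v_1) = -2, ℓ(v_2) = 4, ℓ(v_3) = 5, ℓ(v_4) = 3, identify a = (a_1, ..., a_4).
a = (-2, 3, 1, 3)

Write a = (a_1, ..., a_4) in the standard basis. For each basis vector v_i, ℓ(v_i) = <v_i, a> is a linear equation in the a_j's. Collect the n equations into a matrix system V a = ℓ, where row i of V is v_i (expressed in the standard basis). Since V is invertible (lower-triangular with 1s on the diagonal, up to permutation), solve by back-substitution:
  V =
[[1, 0, 0, 0],
 [0, 1, 1, 0],
 [-1, 1, 0, 0],
 [1, 1, -1, 1]]
  V a = (-2, 4, 5, 3)
Solving gives a = (-2, 3, 1, 3).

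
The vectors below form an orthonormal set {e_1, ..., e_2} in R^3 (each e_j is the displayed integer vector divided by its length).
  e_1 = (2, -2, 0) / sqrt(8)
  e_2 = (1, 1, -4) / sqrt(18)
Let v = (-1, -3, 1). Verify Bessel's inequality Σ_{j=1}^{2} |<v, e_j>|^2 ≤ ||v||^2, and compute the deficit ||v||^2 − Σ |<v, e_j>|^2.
Σ |<v, e_j>|^2 = 50/9; ||v||^2 = 11; deficit = 49/9

Write each e_j = u_j / sqrt(<u_j, u_j>) where u_j is the displayed integer vector. Then <v, e_j> = <v, u_j> / sqrt(<u_j, u_j>), so |<v, e_j>|^2 = <v, u_j>^2 / <u_j, u_j>.
Coefficients: <v, e_1> = 4/sqrt(8), <v, e_2> = -8/sqrt(18).
Square and sum: Σ |<v, e_j>|^2 = 50/9.
Compute ||v||^2 = v·v = 11.
Deficit = 11 − 50/9 = 49/9 ≥ 0, confirming Bessel's inequality. (The deficit equals ||v − Σ <v,e_j> e_j||^2, the squared distance from v to span{e_j}.)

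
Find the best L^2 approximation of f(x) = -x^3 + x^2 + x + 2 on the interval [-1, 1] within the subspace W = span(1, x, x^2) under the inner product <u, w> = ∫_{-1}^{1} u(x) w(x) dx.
g(x) = x^2 + 2*x/5 + 2

The best approximation g ∈ W is the orthogonal projection of f onto W. Writing g = a_0 + a_1 x + a_2 x^2, the coefficients solve the normal equations G · a = b where
  G_{ij} = <φ_i, φ_j> and b_i = <f, φ_i>, with φ_0 = 1, φ_1 = x, φ_2 = x^2.
G =
  [2, 0, 2/3]
  [0, 2/3, 0]
  [2/3, 0, 2/5],
b = (14/3, 4/15, 26/15).
Solving gives a_0 = 2, a_1 = 2/5, a_2 = 1, so
  g(x) = x^2 + 2*x/5 + 2.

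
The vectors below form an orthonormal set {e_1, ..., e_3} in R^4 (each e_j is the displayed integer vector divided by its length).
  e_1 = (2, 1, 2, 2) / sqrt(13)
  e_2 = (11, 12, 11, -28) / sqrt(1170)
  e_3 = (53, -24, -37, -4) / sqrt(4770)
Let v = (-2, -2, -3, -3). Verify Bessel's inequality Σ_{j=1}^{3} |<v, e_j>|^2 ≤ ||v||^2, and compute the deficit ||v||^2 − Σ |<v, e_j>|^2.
Σ |<v, e_j>|^2 = 1369/53; ||v||^2 = 26; deficit = 9/53

Write each e_j = u_j / sqrt(<u_j, u_j>) where u_j is the displayed integer vector. Then <v, e_j> = <v, u_j> / sqrt(<u_j, u_j>), so |<v, e_j>|^2 = <v, u_j>^2 / <u_j, u_j>.
Coefficients: <v, e_1> = -18/sqrt(13), <v, e_2> = 5/sqrt(1170), <v, e_3> = 65/sqrt(4770).
Square and sum: Σ |<v, e_j>|^2 = 1369/53.
Compute ||v||^2 = v·v = 26.
Deficit = 26 − 1369/53 = 9/53 ≥ 0, confirming Bessel's inequality. (The deficit equals ||v − Σ <v,e_j> e_j||^2, the squared distance from v to span{e_j}.)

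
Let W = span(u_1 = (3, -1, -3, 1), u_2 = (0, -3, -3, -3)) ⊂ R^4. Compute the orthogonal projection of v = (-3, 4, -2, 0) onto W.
proj_W(v) = (-15/17, 2/3, 64/51, 4/51)

Set up U = [u_1 | ... | u_2] ∈ R^(4×2). The projector onto W = col(U) is P = U (U^T U)^(-1) U^T.
Compute U^T U =
  [20, 9]
  [9, 27],
and U^T v = (-7, -6).
Solve U^T U · c = U^T v for the coefficients: c = (-5/17, -19/153). The projection is proj_W(v) = U c.
Check: (v - proj_W(v)) · u_1 = 0  (should be 0).
Check: (v - proj_W(v)) · u_2 = 0  (should be 0).
Result: proj_W(v) = (-15/17, 2/3, 64/51, 4/51).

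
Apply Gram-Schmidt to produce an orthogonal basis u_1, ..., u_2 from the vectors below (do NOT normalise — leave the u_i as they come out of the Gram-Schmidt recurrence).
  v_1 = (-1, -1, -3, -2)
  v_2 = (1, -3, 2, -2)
Orthogonal basis:
  u_1 = (-1, -1, -3, -2)
  u_2 = (1, -3, 2, -2)

Apply the Gram-Schmidt recurrence
  u_1 = v_1
  u_i = v_i − Σ_{j<i} ((v_i · u_j) / (u_j · u_j)) · u_j.

Step by step this gives:
  u_1 = (-1, -1, -3, -2)
  u_2 = (1, -3, 2, -2)

Orthogonality check:
  u_2 · u_1 = 0 (should be 0)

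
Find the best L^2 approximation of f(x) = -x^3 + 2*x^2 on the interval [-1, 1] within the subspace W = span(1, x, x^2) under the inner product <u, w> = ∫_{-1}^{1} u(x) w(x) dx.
g(x) = 2*x^2 - 3*x/5

The best approximation g ∈ W is the orthogonal projection of f onto W. Writing g = a_0 + a_1 x + a_2 x^2, the coefficients solve the normal equations G · a = b where
  G_{ij} = <φ_i, φ_j> and b_i = <f, φ_i>, with φ_0 = 1, φ_1 = x, φ_2 = x^2.
G =
  [2, 0, 2/3]
  [0, 2/3, 0]
  [2/3, 0, 2/5],
b = (4/3, -2/5, 4/5).
Solving gives a_0 = 0, a_1 = -3/5, a_2 = 2, so
  g(x) = 2*x^2 - 3*x/5.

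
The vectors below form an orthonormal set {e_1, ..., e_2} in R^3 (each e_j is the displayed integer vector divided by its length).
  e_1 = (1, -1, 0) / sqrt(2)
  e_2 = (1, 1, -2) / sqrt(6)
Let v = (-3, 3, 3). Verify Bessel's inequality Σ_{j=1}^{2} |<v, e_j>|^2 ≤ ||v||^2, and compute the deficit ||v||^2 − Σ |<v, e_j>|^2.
Σ |<v, e_j>|^2 = 24; ||v||^2 = 27; deficit = 3

Write each e_j = u_j / sqrt(<u_j, u_j>) where u_j is the displayed integer vector. Then <v, e_j> = <v, u_j> / sqrt(<u_j, u_j>), so |<v, e_j>|^2 = <v, u_j>^2 / <u_j, u_j>.
Coefficients: <v, e_1> = -6/sqrt(2), <v, e_2> = -6/sqrt(6).
Square and sum: Σ |<v, e_j>|^2 = 24.
Compute ||v||^2 = v·v = 27.
Deficit = 27 − 24 = 3 ≥ 0, confirming Bessel's inequality. (The deficit equals ||v − Σ <v,e_j> e_j||^2, the squared distance from v to span{e_j}.)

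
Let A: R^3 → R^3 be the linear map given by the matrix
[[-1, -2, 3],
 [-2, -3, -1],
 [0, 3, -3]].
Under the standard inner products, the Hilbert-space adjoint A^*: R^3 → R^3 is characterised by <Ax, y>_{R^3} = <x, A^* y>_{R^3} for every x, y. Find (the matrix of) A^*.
A^* = A^T =
[[-1, -2, 0],
 [-2, -3, 3],
 [3, -1, -3]]

For real matrices with standard dot products, the defining identity <Ax, y> = <x, A^* y> gives (Ax)^T y = x^T (A^*) y, i.e. x^T A^T y = x^T (A^*) y. Since this holds for all x, y, we must have A^* = A^T. Therefore
A^* =
[[-1, -2, 0],
 [-2, -3, 3],
 [3, -1, -3]].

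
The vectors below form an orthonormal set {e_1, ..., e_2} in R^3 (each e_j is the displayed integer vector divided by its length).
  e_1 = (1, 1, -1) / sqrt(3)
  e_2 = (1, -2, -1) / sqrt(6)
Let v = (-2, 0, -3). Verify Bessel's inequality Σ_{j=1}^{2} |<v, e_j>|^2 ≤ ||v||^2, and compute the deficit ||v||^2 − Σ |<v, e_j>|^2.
Σ |<v, e_j>|^2 = 1/2; ||v||^2 = 13; deficit = 25/2

Write each e_j = u_j / sqrt(<u_j, u_j>) where u_j is the displayed integer vector. Then <v, e_j> = <v, u_j> / sqrt(<u_j, u_j>), so |<v, e_j>|^2 = <v, u_j>^2 / <u_j, u_j>.
Coefficients: <v, e_1> = 1/sqrt(3), <v, e_2> = 1/sqrt(6).
Square and sum: Σ |<v, e_j>|^2 = 1/2.
Compute ||v||^2 = v·v = 13.
Deficit = 13 − 1/2 = 25/2 ≥ 0, confirming Bessel's inequality. (The deficit equals ||v − Σ <v,e_j> e_j||^2, the squared distance from v to span{e_j}.)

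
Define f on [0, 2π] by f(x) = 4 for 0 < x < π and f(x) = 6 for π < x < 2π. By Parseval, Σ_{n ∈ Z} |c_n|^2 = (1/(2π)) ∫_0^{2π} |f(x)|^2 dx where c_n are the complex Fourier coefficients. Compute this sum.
Σ |c_n|^2 = 26

Parseval equates the L^2 energy of f (normalised by 1/(2π)) with the ℓ^2 sum of its Fourier coefficients: (1/(2π)) ∫_0^{2π} |f|^2 = Σ |c_n|^2.
Compute the left side: (1/(2π)) [∫_0^π 4^2 dx + ∫_π^{2π} 6^2 dx] = (1/(2π)) · (16π + 36π) = (16 + 36)/2 = 26.
So Σ_{n ∈ Z} |c_n|^2 = 26.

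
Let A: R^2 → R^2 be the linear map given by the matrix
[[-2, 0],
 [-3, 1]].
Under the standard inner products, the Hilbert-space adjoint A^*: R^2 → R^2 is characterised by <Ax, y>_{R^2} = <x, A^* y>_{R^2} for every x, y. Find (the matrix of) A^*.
A^* = A^T =
[[-2, -3],
 [0, 1]]

For real matrices with standard dot products, the defining identity <Ax, y> = <x, A^* y> gives (Ax)^T y = x^T (A^*) y, i.e. x^T A^T y = x^T (A^*) y. Since this holds for all x, y, we must have A^* = A^T. Therefore
A^* =
[[-2, -3],
 [0, 1]].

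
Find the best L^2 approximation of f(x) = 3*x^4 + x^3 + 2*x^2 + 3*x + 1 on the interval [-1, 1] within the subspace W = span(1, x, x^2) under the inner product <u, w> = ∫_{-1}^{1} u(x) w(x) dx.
g(x) = 32*x^2/7 + 18*x/5 + 26/35

The best approximation g ∈ W is the orthogonal projection of f onto W. Writing g = a_0 + a_1 x + a_2 x^2, the coefficients solve the normal equations G · a = b where
  G_{ij} = <φ_i, φ_j> and b_i = <f, φ_i>, with φ_0 = 1, φ_1 = x, φ_2 = x^2.
G =
  [2, 0, 2/3]
  [0, 2/3, 0]
  [2/3, 0, 2/5],
b = (68/15, 12/5, 244/105).
Solving gives a_0 = 26/35, a_1 = 18/5, a_2 = 32/7, so
  g(x) = 32*x^2/7 + 18*x/5 + 26/35.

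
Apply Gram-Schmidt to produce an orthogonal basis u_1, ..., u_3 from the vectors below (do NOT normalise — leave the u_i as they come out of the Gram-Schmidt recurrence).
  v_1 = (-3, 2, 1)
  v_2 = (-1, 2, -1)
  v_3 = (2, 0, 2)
Orthogonal basis:
  u_1 = (-3, 2, 1)
  u_2 = (2/7, 8/7, -10/7)
  u_3 = (4/3, 4/3, 4/3)

Apply the Gram-Schmidt recurrence
  u_1 = v_1
  u_i = v_i − Σ_{j<i} ((v_i · u_j) / (u_j · u_j)) · u_j.

Step by step this gives:
  u_1 = (-3, 2, 1)
  u_2 = (2/7, 8/7, -10/7)
  u_3 = (4/3, 4/3, 4/3)

Orthogonality check:
  u_2 · u_1 = 0 (should be 0)
  u_3 · u_1 = 0 (should be 0)
  u_3 · u_2 = 0 (should be 0)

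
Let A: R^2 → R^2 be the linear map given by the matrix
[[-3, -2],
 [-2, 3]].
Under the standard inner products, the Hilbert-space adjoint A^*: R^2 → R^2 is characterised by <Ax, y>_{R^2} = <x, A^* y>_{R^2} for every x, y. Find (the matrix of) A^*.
A^* = A^T =
[[-3, -2],
 [-2, 3]]

For real matrices with standard dot products, the defining identity <Ax, y> = <x, A^* y> gives (Ax)^T y = x^T (A^*) y, i.e. x^T A^T y = x^T (A^*) y. Since this holds for all x, y, we must have A^* = A^T. Therefore
A^* =
[[-3, -2],
 [-2, 3]].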